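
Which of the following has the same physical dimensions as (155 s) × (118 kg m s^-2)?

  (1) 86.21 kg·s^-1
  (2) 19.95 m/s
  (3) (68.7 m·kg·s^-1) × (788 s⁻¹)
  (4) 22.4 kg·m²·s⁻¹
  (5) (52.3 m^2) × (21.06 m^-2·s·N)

(5)

Reference: [s] · [kg·m·s⁻²] = kg·m·s⁻¹.
Each option:
  (1) kg·s⁻¹
  (2) m·s⁻¹
  (3) [kg·m·s⁻¹] · [s⁻¹] = kg·m·s⁻²
  (4) kg·m²·s⁻¹
  (5) [m²] · [kg·m⁻¹·s⁻¹] = kg·m·s⁻¹  ← same
Only (5) matches kg·m·s⁻¹.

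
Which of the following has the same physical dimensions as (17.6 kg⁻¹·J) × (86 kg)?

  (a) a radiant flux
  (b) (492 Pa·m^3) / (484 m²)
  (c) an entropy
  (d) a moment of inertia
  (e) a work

Reference: [m²·s⁻²] · [kg] = kg·m²·s⁻².
Each option:
  (a) [radiant flux] = kg·m²·s⁻³
  (b) [kg·m²·s⁻²] / [m²] = kg·s⁻²
  (c) [entropy] = kg·m²·s⁻²·K⁻¹
  (d) [moment of inertia] = kg·m²
  (e) [work] = kg·m²·s⁻²  ← same
Only (e) matches kg·m²·s⁻².

(e)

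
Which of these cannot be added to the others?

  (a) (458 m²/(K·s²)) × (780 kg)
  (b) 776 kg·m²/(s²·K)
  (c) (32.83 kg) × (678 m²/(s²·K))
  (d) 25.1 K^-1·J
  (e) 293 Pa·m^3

(e)

Expand each in SI base units:
  (a) [m²·s⁻²·K⁻¹] · [kg] = kg·m²·s⁻²·K⁻¹
  (b) kg·m²·s⁻²·K⁻¹
  (c) [kg] · [m²·s⁻²·K⁻¹] = kg·m²·s⁻²·K⁻¹
  (d) J·K⁻¹ = N·m·K⁻¹ = kg·m²·s⁻²·K⁻¹
  (e) Pa·m³ = N·m⁻²·m³ = kg·m²·s⁻²
All reduce to kg·m²·s⁻²·K⁻¹ except (e), which is kg·m²·s⁻².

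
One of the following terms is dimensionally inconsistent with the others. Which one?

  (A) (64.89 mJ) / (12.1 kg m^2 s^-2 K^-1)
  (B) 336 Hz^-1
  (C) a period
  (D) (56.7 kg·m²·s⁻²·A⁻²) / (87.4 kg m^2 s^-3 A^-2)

(A)

In SI base units:
  (A) [kg·m²·s⁻²] / [kg·m²·s⁻²·K⁻¹] = K
  (B) Hz⁻¹ = (s⁻¹)⁻¹ = s
  (C) [period] = s
  (D) [kg·m²·s⁻²·A⁻²] / [kg·m²·s⁻³·A⁻²] = s
All reduce to s except (A), which is K.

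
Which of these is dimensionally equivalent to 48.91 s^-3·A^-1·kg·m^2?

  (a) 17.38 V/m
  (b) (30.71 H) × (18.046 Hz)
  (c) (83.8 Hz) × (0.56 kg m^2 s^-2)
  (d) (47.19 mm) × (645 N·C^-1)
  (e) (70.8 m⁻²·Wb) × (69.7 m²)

(d)

Reference: kg·m²·s⁻³·A⁻¹.
Each option:
  (a) V·m⁻¹ = J·C⁻¹·m⁻¹ = kg·m·s⁻³·A⁻¹
  (b) [kg·m²·s⁻²·A⁻²] · [s⁻¹] = kg·m²·s⁻³·A⁻²
  (c) [s⁻¹] · [kg·m²·s⁻²] = kg·m²·s⁻³
  (d) [m] · [kg·m·s⁻³·A⁻¹] = kg·m²·s⁻³·A⁻¹  ← same
  (e) [kg·s⁻²·A⁻¹] · [m²] = kg·m²·s⁻²·A⁻¹
Only (d) matches kg·m²·s⁻³·A⁻¹.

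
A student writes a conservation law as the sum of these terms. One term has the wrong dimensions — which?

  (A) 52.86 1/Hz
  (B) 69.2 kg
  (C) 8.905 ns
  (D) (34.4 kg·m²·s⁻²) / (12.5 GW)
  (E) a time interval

Reduce each to base SI dimensions:
  (A) Hz⁻¹ = (s⁻¹)⁻¹ = s
  (B) kg
  (C) s
  (D) [kg·m²·s⁻²] / [kg·m²·s⁻³] = s
  (E) [time interval] = s
All reduce to s except (B), which is kg.

(B)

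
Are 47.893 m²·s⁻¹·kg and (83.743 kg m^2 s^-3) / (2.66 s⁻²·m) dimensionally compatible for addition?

No

In SI base units:
  47.893 m²·s⁻¹·kg:  kg·m²·s⁻¹
  (83.743 kg m^2 s^-3) / (2.66 s⁻²·m):  [kg·m²·s⁻³] / [m·s⁻²] = kg·m·s⁻¹
kg·m²·s⁻¹ ≠ kg·m·s⁻¹, so they cannot be added.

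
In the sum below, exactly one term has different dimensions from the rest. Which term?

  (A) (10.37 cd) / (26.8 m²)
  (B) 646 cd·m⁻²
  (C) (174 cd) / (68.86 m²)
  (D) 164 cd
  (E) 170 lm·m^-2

In SI base units:
  (A) [cd] / [m²] = m⁻²·cd
  (B) cd·m⁻² = m⁻²·cd
  (C) [cd] / [m²] = m⁻²·cd
  (D) cd
  (E) lm·m⁻² = cd·m⁻² = m⁻²·cd
All reduce to m⁻²·cd except (D), which is cd.

(D)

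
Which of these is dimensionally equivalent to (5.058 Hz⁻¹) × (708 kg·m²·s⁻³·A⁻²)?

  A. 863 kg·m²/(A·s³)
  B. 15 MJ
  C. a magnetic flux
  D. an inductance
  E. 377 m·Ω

D.

Reference: [s] · [kg·m²·s⁻³·A⁻²] = kg·m²·s⁻²·A⁻².
Each option:
  A. kg·m²·s⁻³·A⁻¹
  B. J = N·m = kg·m²·s⁻²
  C. [magnetic flux] = kg·m²·s⁻²·A⁻¹
  D. [inductance] = kg·m²·s⁻²·A⁻²  ← same
  E. Ω·m = V·A⁻¹·m = kg·m³·s⁻³·A⁻²
Only D. matches kg·m²·s⁻²·A⁻².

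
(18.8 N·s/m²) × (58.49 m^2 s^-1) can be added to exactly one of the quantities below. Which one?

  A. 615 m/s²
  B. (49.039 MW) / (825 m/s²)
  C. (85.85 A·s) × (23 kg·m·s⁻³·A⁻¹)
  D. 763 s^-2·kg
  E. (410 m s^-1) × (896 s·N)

Reference: [kg·m⁻¹·s⁻¹] · [m²·s⁻¹] = kg·m·s⁻².
Each option:
  A. m·s⁻²
  B. [kg·m²·s⁻³] / [m·s⁻²] = kg·m·s⁻¹
  C. [s·A] · [kg·m·s⁻³·A⁻¹] = kg·m·s⁻²  ← same
  D. kg·s⁻²
  E. [m·s⁻¹] · [kg·m·s⁻¹] = kg·m²·s⁻²
Only C. matches kg·m·s⁻².

C.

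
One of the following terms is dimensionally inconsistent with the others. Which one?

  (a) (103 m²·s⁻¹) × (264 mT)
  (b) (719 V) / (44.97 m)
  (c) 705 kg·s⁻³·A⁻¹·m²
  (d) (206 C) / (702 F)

In SI base units:
  (a) [m²·s⁻¹] · [kg·s⁻²·A⁻¹] = kg·m²·s⁻³·A⁻¹
  (b) [kg·m²·s⁻³·A⁻¹] / [m] = kg·m·s⁻³·A⁻¹
  (c) kg·m²·s⁻³·A⁻¹
  (d) [s·A] / [kg⁻¹·m⁻²·s⁴·A²] = kg·m²·s⁻³·A⁻¹
All reduce to kg·m²·s⁻³·A⁻¹ except (b), which is kg·m·s⁻³·A⁻¹.

(b)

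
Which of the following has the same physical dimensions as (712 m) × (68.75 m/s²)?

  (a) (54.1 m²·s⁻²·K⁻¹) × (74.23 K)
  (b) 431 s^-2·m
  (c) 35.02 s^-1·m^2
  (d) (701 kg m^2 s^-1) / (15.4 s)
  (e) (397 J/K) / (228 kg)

Reference: [m] · [m·s⁻²] = m²·s⁻².
Each option:
  (a) [m²·s⁻²·K⁻¹] · [K] = m²·s⁻²  ← same
  (b) m·s⁻²
  (c) m²·s⁻¹
  (d) [kg·m²·s⁻¹] / [s] = kg·m²·s⁻²
  (e) [kg·m²·s⁻²·K⁻¹] / [kg] = m²·s⁻²·K⁻¹
Only (a) matches m²·s⁻².

(a)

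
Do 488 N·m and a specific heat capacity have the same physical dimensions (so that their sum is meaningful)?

Dimensions:
  488 N·m:  N·m = kg·m·s⁻²·m = kg·m²·s⁻²
  a specific heat capacity:  [specific heat capacity] = m²·s⁻²·K⁻¹
kg·m²·s⁻² ≠ m²·s⁻²·K⁻¹, so they cannot be added.

No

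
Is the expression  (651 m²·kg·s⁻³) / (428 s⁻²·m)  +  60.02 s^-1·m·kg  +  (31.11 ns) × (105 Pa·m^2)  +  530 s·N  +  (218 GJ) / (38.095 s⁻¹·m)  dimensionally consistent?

In SI base units:
  (651 m²·kg·s⁻³) / (428 s⁻²·m):  [kg·m²·s⁻³] / [m·s⁻²] = kg·m·s⁻¹
  60.02 s^-1·m·kg:  kg·m·s⁻¹
  (31.11 ns) × (105 Pa·m^2):  [s] · [kg·m·s⁻²] = kg·m·s⁻¹
  530 s·N:  N·s = kg·m·s⁻²·s = kg·m·s⁻¹
  (218 GJ) / (38.095 s⁻¹·m):  [kg·m²·s⁻²] / [m·s⁻¹] = kg·m·s⁻¹
Every term reduces to kg·m·s⁻¹.

Yes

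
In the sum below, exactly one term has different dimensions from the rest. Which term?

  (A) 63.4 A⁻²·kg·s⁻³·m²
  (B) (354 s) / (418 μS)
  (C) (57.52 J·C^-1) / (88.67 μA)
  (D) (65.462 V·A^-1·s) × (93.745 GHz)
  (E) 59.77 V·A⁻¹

(B)

Reduce each to base SI dimensions:
  (A) kg·m²·s⁻³·A⁻²
  (B) [s] / [kg⁻¹·m⁻²·s³·A²] = kg·m²·s⁻²·A⁻²
  (C) [kg·m²·s⁻³·A⁻¹] / [A] = kg·m²·s⁻³·A⁻²
  (D) [kg·m²·s⁻²·A⁻²] · [s⁻¹] = kg·m²·s⁻³·A⁻²
  (E) V·A⁻¹ = J·C⁻¹·A⁻¹ = kg·m²·s⁻³·A⁻²
All reduce to kg·m²·s⁻³·A⁻² except (B), which is kg·m²·s⁻²·A⁻².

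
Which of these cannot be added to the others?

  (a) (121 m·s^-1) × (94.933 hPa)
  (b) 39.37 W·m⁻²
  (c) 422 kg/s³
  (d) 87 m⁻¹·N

(d)

Reduce each to base SI dimensions:
  (a) [m·s⁻¹] · [kg·m⁻¹·s⁻²] = kg·s⁻³
  (b) W·m⁻² = J·s⁻¹·m⁻² = kg·s⁻³
  (c) kg·s⁻³
  (d) N·m⁻¹ = kg·m·s⁻²·m⁻¹ = kg·s⁻²
All reduce to kg·s⁻³ except (d), which is kg·s⁻².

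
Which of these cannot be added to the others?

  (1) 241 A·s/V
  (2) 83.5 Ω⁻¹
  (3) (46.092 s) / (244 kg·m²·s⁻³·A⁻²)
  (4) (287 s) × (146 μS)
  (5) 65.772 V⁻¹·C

(2)

Work out the base dimensions of each:
  (1) A·s·V⁻¹ = A·s·(J·C⁻¹)⁻¹ = kg⁻¹·m⁻²·s⁴·A²
  (2) Ω⁻¹ = (V·A⁻¹)⁻¹ = kg⁻¹·m⁻²·s³·A²
  (3) [s] / [kg·m²·s⁻³·A⁻²] = kg⁻¹·m⁻²·s⁴·A²
  (4) [s] · [kg⁻¹·m⁻²·s³·A²] = kg⁻¹·m⁻²·s⁴·A²
  (5) C·V⁻¹ = s·A·(J·C⁻¹)⁻¹ = kg⁻¹·m⁻²·s⁴·A²
All reduce to kg⁻¹·m⁻²·s⁴·A² except (2), which is kg⁻¹·m⁻²·s³·A².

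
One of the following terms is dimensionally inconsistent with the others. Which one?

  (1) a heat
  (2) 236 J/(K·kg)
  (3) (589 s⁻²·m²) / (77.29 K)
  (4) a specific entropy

Expand each in SI base units:
  (1) [heat] = kg·m²·s⁻²
  (2) J·kg⁻¹·K⁻¹ = N·m·kg⁻¹·K⁻¹ = m²·s⁻²·K⁻¹
  (3) [m²·s⁻²] / [K] = m²·s⁻²·K⁻¹
  (4) [specific entropy] = m²·s⁻²·K⁻¹
All reduce to m²·s⁻²·K⁻¹ except (1), which is kg·m²·s⁻².

(1)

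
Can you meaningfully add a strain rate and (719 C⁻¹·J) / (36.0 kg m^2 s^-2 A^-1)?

Yes

Dimensions:
  a strain rate:  [strain rate] = s⁻¹
  (719 C⁻¹·J) / (36.0 kg m^2 s^-2 A^-1):  [kg·m²·s⁻³·A⁻¹] / [kg·m²·s⁻²·A⁻¹] = s⁻¹
Both are s⁻¹, so they have the same dimensions and can be added.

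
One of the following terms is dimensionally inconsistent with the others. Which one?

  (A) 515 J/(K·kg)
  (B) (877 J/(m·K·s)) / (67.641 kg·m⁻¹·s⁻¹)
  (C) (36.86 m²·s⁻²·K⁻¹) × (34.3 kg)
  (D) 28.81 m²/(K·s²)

(C)

In SI base units:
  (A) J·kg⁻¹·K⁻¹ = N·m·kg⁻¹·K⁻¹ = m²·s⁻²·K⁻¹
  (B) [kg·m·s⁻³·K⁻¹] / [kg·m⁻¹·s⁻¹] = m²·s⁻²·K⁻¹
  (C) [m²·s⁻²·K⁻¹] · [kg] = kg·m²·s⁻²·K⁻¹
  (D) m²·s⁻²·K⁻¹
All reduce to m²·s⁻²·K⁻¹ except (C), which is kg·m²·s⁻²·K⁻¹.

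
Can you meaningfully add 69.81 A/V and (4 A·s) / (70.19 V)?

In SI base units:
  69.81 A/V:  A·V⁻¹ = A·(J·C⁻¹)⁻¹ = kg⁻¹·m⁻²·s³·A²
  (4 A·s) / (70.19 V):  [s·A] / [kg·m²·s⁻³·A⁻¹] = kg⁻¹·m⁻²·s⁴·A²
kg⁻¹·m⁻²·s³·A² ≠ kg⁻¹·m⁻²·s⁴·A², so they cannot be added.

No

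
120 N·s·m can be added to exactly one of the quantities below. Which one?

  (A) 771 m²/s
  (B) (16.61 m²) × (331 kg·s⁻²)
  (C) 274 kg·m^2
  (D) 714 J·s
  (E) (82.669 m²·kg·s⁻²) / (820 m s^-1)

(D)

Reference: N·m·s = kg·m·s⁻²·m·s = kg·m²·s⁻¹.
Each option:
  (A) m²·s⁻¹
  (B) [m²] · [kg·s⁻²] = kg·m²·s⁻²
  (C) kg·m²
  (D) J·s = N·m·s = kg·m²·s⁻¹  ← same
  (E) [kg·m²·s⁻²] / [m·s⁻¹] = kg·m·s⁻¹
Only (D) matches kg·m²·s⁻¹.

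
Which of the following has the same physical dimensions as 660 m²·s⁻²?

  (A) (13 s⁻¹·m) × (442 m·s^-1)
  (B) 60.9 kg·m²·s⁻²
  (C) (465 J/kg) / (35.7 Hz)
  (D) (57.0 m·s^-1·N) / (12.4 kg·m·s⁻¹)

(A)

Reference: m²·s⁻².
Each option:
  (A) [m·s⁻¹] · [m·s⁻¹] = m²·s⁻²  ← same
  (B) kg·m²·s⁻²
  (C) [m²·s⁻²] / [s⁻¹] = m²·s⁻¹
  (D) [kg·m²·s⁻³] / [kg·m·s⁻¹] = m·s⁻²
Only (A) matches m²·s⁻².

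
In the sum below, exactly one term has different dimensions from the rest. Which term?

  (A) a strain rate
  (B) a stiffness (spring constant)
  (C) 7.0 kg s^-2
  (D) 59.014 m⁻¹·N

Work out the base dimensions of each:
  (A) [strain rate] = s⁻¹
  (B) [stiffness (spring constant)] = kg·s⁻²
  (C) kg·s⁻²
  (D) N·m⁻¹ = kg·m·s⁻²·m⁻¹ = kg·s⁻²
All reduce to kg·s⁻² except (A), which is s⁻¹.

(A)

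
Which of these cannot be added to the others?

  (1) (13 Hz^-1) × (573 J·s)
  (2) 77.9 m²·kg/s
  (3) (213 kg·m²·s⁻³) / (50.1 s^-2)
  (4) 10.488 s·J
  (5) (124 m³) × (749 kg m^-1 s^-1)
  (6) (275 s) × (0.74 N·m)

Expand each in SI base units:
  (1) [s] · [kg·m²·s⁻¹] = kg·m²
  (2) kg·m²·s⁻¹
  (3) [kg·m²·s⁻³] / [s⁻²] = kg·m²·s⁻¹
  (4) J·s = N·m·s = kg·m²·s⁻¹
  (5) [m³] · [kg·m⁻¹·s⁻¹] = kg·m²·s⁻¹
  (6) [s] · [kg·m²·s⁻²] = kg·m²·s⁻¹
All reduce to kg·m²·s⁻¹ except (1), which is kg·m².

(1)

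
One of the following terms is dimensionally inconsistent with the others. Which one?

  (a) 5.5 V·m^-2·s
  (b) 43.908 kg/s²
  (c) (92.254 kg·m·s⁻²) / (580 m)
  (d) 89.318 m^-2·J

Expand each in SI base units:
  (a) V·s·m⁻² = J·C⁻¹·s·m⁻² = kg·s⁻²·A⁻¹
  (b) kg·s⁻²
  (c) [kg·m·s⁻²] / [m] = kg·s⁻²
  (d) J·m⁻² = N·m·m⁻² = kg·s⁻²
All reduce to kg·s⁻² except (a), which is kg·s⁻²·A⁻¹.

(a)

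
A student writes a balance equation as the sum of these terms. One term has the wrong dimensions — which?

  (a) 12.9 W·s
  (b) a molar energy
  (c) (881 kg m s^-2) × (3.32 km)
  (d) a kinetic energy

Work out the base dimensions of each:
  (a) W·s = J·s⁻¹·s = kg·m²·s⁻²
  (b) [molar energy] = kg·m²·s⁻²·mol⁻¹
  (c) [kg·m·s⁻²] · [m] = kg·m²·s⁻²
  (d) [kinetic energy] = kg·m²·s⁻²
All reduce to kg·m²·s⁻² except (b), which is kg·m²·s⁻²·mol⁻¹.

(b)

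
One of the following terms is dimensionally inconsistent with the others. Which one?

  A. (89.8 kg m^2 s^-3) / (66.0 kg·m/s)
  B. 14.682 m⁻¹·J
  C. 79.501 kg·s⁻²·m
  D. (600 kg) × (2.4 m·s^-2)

Expand each in SI base units:
  A. [kg·m²·s⁻³] / [kg·m·s⁻¹] = m·s⁻²
  B. J·m⁻¹ = N·m·m⁻¹ = kg·m·s⁻²
  C. kg·m·s⁻²
  D. [kg] · [m·s⁻²] = kg·m·s⁻²
All reduce to kg·m·s⁻² except A., which is m·s⁻².

A.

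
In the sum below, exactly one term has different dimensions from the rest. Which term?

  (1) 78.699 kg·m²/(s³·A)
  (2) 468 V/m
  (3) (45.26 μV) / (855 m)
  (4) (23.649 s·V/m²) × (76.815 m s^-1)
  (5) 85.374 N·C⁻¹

In SI base units:
  (1) kg·m²·s⁻³·A⁻¹
  (2) V·m⁻¹ = J·C⁻¹·m⁻¹ = kg·m·s⁻³·A⁻¹
  (3) [kg·m²·s⁻³·A⁻¹] / [m] = kg·m·s⁻³·A⁻¹
  (4) [kg·s⁻²·A⁻¹] · [m·s⁻¹] = kg·m·s⁻³·A⁻¹
  (5) N·C⁻¹ = kg·m·s⁻²·(s·A)⁻¹ = kg·m·s⁻³·A⁻¹
All reduce to kg·m·s⁻³·A⁻¹ except (1), which is kg·m²·s⁻³·A⁻¹.

(1)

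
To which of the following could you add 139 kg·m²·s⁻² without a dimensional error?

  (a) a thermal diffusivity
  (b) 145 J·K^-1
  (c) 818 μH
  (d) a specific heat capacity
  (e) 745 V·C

Reference: kg·m²·s⁻².
Each option:
  (a) [thermal diffusivity] = m²·s⁻¹
  (b) J·K⁻¹ = N·m·K⁻¹ = kg·m²·s⁻²·K⁻¹
  (c) H = V·s·A⁻¹ = kg·m²·s⁻²·A⁻²
  (d) [specific heat capacity] = m²·s⁻²·K⁻¹
  (e) C·V = s·A·J·C⁻¹ = kg·m²·s⁻²  ← same
Only (e) matches kg·m²·s⁻².

(e)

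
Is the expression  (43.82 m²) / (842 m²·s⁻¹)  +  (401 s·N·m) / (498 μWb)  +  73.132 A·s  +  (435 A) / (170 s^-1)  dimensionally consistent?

No

Work out the base dimensions of each:
  (43.82 m²) / (842 m²·s⁻¹):  [m²] / [m²·s⁻¹] = s
  (401 s·N·m) / (498 μWb):  [kg·m²·s⁻¹] / [kg·m²·s⁻²·A⁻¹] = s·A
  73.132 A·s:  A·s = s·A
  (435 A) / (170 s^-1):  [A] / [s⁻¹] = s·A
The terms do not share a single dimension (s vs s·A).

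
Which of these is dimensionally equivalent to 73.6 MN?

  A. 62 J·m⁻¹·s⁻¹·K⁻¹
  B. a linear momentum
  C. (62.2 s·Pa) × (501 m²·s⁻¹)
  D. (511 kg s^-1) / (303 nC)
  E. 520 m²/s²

Reference: N = kg·m·s⁻².
Each option:
  A. J·s⁻¹·m⁻¹·K⁻¹ = N·m·s⁻¹·m⁻¹·K⁻¹ = kg·m·s⁻³·K⁻¹
  B. [linear momentum] = kg·m·s⁻¹
  C. [kg·m⁻¹·s⁻¹] · [m²·s⁻¹] = kg·m·s⁻²  ← same
  D. [kg·s⁻¹] / [s·A] = kg·s⁻²·A⁻¹
  E. m²·s⁻²
Only C. matches kg·m·s⁻².

C.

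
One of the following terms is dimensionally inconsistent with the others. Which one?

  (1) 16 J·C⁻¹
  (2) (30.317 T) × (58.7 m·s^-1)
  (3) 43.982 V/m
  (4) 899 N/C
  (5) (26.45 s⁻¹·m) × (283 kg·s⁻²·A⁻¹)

(1)

Reduce each to base SI dimensions:
  (1) J·C⁻¹ = N·m·(s·A)⁻¹ = kg·m²·s⁻³·A⁻¹
  (2) [kg·s⁻²·A⁻¹] · [m·s⁻¹] = kg·m·s⁻³·A⁻¹
  (3) V·m⁻¹ = J·C⁻¹·m⁻¹ = kg·m·s⁻³·A⁻¹
  (4) N·C⁻¹ = kg·m·s⁻²·(s·A)⁻¹ = kg·m·s⁻³·A⁻¹
  (5) [m·s⁻¹] · [kg·s⁻²·A⁻¹] = kg·m·s⁻³·A⁻¹
All reduce to kg·m·s⁻³·A⁻¹ except (1), which is kg·m²·s⁻³·A⁻¹.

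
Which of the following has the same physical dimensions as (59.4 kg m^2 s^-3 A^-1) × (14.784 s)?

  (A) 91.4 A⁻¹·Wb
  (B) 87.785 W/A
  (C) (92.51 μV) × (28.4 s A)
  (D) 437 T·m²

(D)

Reference: [kg·m²·s⁻³·A⁻¹] · [s] = kg·m²·s⁻²·A⁻¹.
Each option:
  (A) Wb·A⁻¹ = V·s·A⁻¹ = kg·m²·s⁻²·A⁻²
  (B) W·A⁻¹ = J·s⁻¹·A⁻¹ = kg·m²·s⁻³·A⁻¹
  (C) [kg·m²·s⁻³·A⁻¹] · [s·A] = kg·m²·s⁻²
  (D) T·m² = Wb·m⁻²·m² = kg·m²·s⁻²·A⁻¹  ← same
Only (D) matches kg·m²·s⁻²·A⁻¹.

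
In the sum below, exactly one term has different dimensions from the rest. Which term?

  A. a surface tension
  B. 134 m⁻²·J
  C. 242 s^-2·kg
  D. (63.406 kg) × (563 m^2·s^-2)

D.

In SI base units:
  A. [surface tension] = kg·s⁻²
  B. J·m⁻² = N·m·m⁻² = kg·s⁻²
  C. kg·s⁻²
  D. [kg] · [m²·s⁻²] = kg·m²·s⁻²
All reduce to kg·s⁻² except D., which is kg·m²·s⁻².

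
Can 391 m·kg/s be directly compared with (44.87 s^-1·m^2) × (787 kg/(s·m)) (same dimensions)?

No

Work out the base dimensions of each:
  391 m·kg/s:  kg·m·s⁻¹
  (44.87 s^-1·m^2) × (787 kg/(s·m)):  [m²·s⁻¹] · [kg·m⁻¹·s⁻¹] = kg·m·s⁻²
kg·m·s⁻¹ ≠ kg·m·s⁻², so they cannot be added.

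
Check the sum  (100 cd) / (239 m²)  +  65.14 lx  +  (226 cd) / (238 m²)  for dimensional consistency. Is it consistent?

Yes

Expand each in SI base units:
  (100 cd) / (239 m²):  [cd] / [m²] = m⁻²·cd
  65.14 lx:  lx = lm·m⁻² = m⁻²·cd
  (226 cd) / (238 m²):  [cd] / [m²] = m⁻²·cd
Every term reduces to m⁻²·cd.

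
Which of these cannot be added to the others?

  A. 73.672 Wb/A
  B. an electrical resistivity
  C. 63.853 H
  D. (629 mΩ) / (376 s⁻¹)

Dimensions:
  A. Wb·A⁻¹ = V·s·A⁻¹ = kg·m²·s⁻²·A⁻²
  B. [electrical resistivity] = kg·m³·s⁻³·A⁻²
  C. H = V·s·A⁻¹ = kg·m²·s⁻²·A⁻²
  D. [kg·m²·s⁻³·A⁻²] / [s⁻¹] = kg·m²·s⁻²·A⁻²
All reduce to kg·m²·s⁻²·A⁻² except B., which is kg·m³·s⁻³·A⁻².

B.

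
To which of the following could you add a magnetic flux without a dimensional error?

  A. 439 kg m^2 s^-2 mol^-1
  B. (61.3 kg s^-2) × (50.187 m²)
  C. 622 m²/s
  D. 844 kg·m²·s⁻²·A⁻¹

D.

Reference: [magnetic flux] = kg·m²·s⁻²·A⁻¹.
Each option:
  A. kg·m²·s⁻²·mol⁻¹
  B. [kg·s⁻²] · [m²] = kg·m²·s⁻²
  C. m²·s⁻¹
  D. kg·m²·s⁻²·A⁻¹  ← same
Only D. matches kg·m²·s⁻²·A⁻¹.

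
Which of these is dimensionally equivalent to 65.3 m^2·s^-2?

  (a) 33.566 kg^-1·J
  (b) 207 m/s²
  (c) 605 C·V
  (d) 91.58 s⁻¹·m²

(a)

Reference: m²·s⁻².
Each option:
  (a) J·kg⁻¹ = N·m·kg⁻¹ = m²·s⁻²  ← same
  (b) m·s⁻²
  (c) C·V = s·A·J·C⁻¹ = kg·m²·s⁻²
  (d) m²·s⁻¹
Only (a) matches m²·s⁻².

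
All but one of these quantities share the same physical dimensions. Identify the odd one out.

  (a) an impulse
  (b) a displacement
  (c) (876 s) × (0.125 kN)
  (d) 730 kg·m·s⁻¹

(b)

In SI base units:
  (a) [impulse] = kg·m·s⁻¹
  (b) [displacement] = m
  (c) [s] · [kg·m·s⁻²] = kg·m·s⁻¹
  (d) kg·m·s⁻¹
All reduce to kg·m·s⁻¹ except (b), which is m.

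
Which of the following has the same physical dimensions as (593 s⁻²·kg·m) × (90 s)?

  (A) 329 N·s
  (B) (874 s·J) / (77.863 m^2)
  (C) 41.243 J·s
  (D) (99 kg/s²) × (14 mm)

Reference: [kg·m·s⁻²] · [s] = kg·m·s⁻¹.
Each option:
  (A) N·s = kg·m·s⁻²·s = kg·m·s⁻¹  ← same
  (B) [kg·m²·s⁻¹] / [m²] = kg·s⁻¹
  (C) J·s = N·m·s = kg·m²·s⁻¹
  (D) [kg·s⁻²] · [m] = kg·m·s⁻²
Only (A) matches kg·m·s⁻¹.

(A)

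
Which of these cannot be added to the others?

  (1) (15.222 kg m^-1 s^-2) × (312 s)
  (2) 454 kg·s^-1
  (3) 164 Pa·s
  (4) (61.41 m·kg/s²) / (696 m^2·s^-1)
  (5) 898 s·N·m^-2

In SI base units:
  (1) [kg·m⁻¹·s⁻²] · [s] = kg·m⁻¹·s⁻¹
  (2) kg·s⁻¹
  (3) Pa·s = N·m⁻²·s = kg·m⁻¹·s⁻¹
  (4) [kg·m·s⁻²] / [m²·s⁻¹] = kg·m⁻¹·s⁻¹
  (5) N·s·m⁻² = kg·m·s⁻²·s·m⁻² = kg·m⁻¹·s⁻¹
All reduce to kg·m⁻¹·s⁻¹ except (2), which is kg·s⁻¹.

(2)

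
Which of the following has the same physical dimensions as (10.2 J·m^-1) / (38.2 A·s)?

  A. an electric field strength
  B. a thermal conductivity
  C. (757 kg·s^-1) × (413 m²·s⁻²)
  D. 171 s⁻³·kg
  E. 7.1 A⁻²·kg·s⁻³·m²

Reference: [kg·m·s⁻²] / [s·A] = kg·m·s⁻³·A⁻¹.
Each option:
  A. [electric field strength] = kg·m·s⁻³·A⁻¹  ← same
  B. [thermal conductivity] = kg·m·s⁻³·K⁻¹
  C. [kg·s⁻¹] · [m²·s⁻²] = kg·m²·s⁻³
  D. kg·s⁻³
  E. kg·m²·s⁻³·A⁻²
Only A. matches kg·m·s⁻³·A⁻¹.

A.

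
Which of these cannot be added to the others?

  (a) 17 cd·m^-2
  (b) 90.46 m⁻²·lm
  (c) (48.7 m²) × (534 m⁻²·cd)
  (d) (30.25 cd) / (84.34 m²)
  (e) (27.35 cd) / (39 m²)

Expand each in SI base units:
  (a) cd·m⁻² = m⁻²·cd
  (b) lm·m⁻² = cd·m⁻² = m⁻²·cd
  (c) [m²] · [m⁻²·cd] = cd
  (d) [cd] / [m²] = m⁻²·cd
  (e) [cd] / [m²] = m⁻²·cd
All reduce to m⁻²·cd except (c), which is cd.

(c)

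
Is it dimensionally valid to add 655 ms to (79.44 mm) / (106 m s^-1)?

Work out the base dimensions of each:
  655 ms:  s
  (79.44 mm) / (106 m s^-1):  [m] / [m·s⁻¹] = s
Both are s, so they have the same dimensions and can be added.

Yes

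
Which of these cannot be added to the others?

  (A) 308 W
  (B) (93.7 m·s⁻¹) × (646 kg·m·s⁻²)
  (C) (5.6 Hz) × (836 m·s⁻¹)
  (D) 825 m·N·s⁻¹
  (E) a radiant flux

(C)

In SI base units:
  (A) W = J·s⁻¹ = kg·m²·s⁻³
  (B) [m·s⁻¹] · [kg·m·s⁻²] = kg·m²·s⁻³
  (C) [s⁻¹] · [m·s⁻¹] = m·s⁻²
  (D) N·m·s⁻¹ = kg·m·s⁻²·m·s⁻¹ = kg·m²·s⁻³
  (E) [radiant flux] = kg·m²·s⁻³
All reduce to kg·m²·s⁻³ except (C), which is m·s⁻².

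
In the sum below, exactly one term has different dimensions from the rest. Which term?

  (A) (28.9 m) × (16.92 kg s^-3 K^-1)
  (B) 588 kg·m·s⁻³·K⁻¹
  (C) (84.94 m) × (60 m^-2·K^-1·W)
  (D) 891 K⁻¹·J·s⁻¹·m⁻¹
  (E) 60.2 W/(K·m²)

Work out the base dimensions of each:
  (A) [m] · [kg·s⁻³·K⁻¹] = kg·m·s⁻³·K⁻¹
  (B) kg·m·s⁻³·K⁻¹
  (C) [m] · [kg·s⁻³·K⁻¹] = kg·m·s⁻³·K⁻¹
  (D) J·s⁻¹·m⁻¹·K⁻¹ = N·m·s⁻¹·m⁻¹·K⁻¹ = kg·m·s⁻³·K⁻¹
  (E) W·m⁻²·K⁻¹ = J·s⁻¹·m⁻²·K⁻¹ = kg·s⁻³·K⁻¹
All reduce to kg·m·s⁻³·K⁻¹ except (E), which is kg·s⁻³·K⁻¹.

(E)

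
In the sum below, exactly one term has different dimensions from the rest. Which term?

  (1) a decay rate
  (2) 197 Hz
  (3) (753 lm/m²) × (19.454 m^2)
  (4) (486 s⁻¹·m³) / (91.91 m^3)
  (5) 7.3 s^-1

Reduce each to base SI dimensions:
  (1) [decay rate] = s⁻¹
  (2) Hz = s⁻¹
  (3) [m⁻²·cd] · [m²] = cd
  (4) [m³·s⁻¹] / [m³] = s⁻¹
  (5) s⁻¹
All reduce to s⁻¹ except (3), which is cd.

(3)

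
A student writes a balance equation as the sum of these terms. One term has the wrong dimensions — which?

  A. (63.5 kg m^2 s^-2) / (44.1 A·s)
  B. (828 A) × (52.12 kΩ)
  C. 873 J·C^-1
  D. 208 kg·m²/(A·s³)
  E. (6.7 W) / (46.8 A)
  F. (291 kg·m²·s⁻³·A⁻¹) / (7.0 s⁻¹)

Work out the base dimensions of each:
  A. [kg·m²·s⁻²] / [s·A] = kg·m²·s⁻³·A⁻¹
  B. [A] · [kg·m²·s⁻³·A⁻²] = kg·m²·s⁻³·A⁻¹
  C. J·C⁻¹ = N·m·(s·A)⁻¹ = kg·m²·s⁻³·A⁻¹
  D. kg·m²·s⁻³·A⁻¹
  E. [kg·m²·s⁻³] / [A] = kg·m²·s⁻³·A⁻¹
  F. [kg·m²·s⁻³·A⁻¹] / [s⁻¹] = kg·m²·s⁻²·A⁻¹
All reduce to kg·m²·s⁻³·A⁻¹ except F., which is kg·m²·s⁻²·A⁻¹.

F.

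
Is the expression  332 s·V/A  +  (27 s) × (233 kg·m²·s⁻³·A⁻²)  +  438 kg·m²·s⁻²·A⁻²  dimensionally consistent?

Dimensions:
  332 s·V/A:  V·s·A⁻¹ = J·C⁻¹·s·A⁻¹ = kg·m²·s⁻²·A⁻²
  (27 s) × (233 kg·m²·s⁻³·A⁻²):  [s] · [kg·m²·s⁻³·A⁻²] = kg·m²·s⁻²·A⁻²
  438 kg·m²·s⁻²·A⁻²:  kg·m²·s⁻²·A⁻²
Every term reduces to kg·m²·s⁻²·A⁻².

Yes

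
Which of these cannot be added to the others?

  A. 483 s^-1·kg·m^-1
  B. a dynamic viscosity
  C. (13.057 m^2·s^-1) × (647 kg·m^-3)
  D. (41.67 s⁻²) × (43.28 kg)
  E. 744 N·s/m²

In SI base units:
  A. kg·m⁻¹·s⁻¹
  B. [dynamic viscosity] = kg·m⁻¹·s⁻¹
  C. [m²·s⁻¹] · [kg·m⁻³] = kg·m⁻¹·s⁻¹
  D. [s⁻²] · [kg] = kg·s⁻²
  E. N·s·m⁻² = kg·m·s⁻²·s·m⁻² = kg·m⁻¹·s⁻¹
All reduce to kg·m⁻¹·s⁻¹ except D., which is kg·s⁻².

D.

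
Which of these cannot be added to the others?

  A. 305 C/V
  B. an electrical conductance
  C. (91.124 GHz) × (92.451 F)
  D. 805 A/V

A.

Dimensions:
  A. C·V⁻¹ = s·A·(J·C⁻¹)⁻¹ = kg⁻¹·m⁻²·s⁴·A²
  B. [electrical conductance] = kg⁻¹·m⁻²·s³·A²
  C. [s⁻¹] · [kg⁻¹·m⁻²·s⁴·A²] = kg⁻¹·m⁻²·s³·A²
  D. A·V⁻¹ = A·(J·C⁻¹)⁻¹ = kg⁻¹·m⁻²·s³·A²
All reduce to kg⁻¹·m⁻²·s³·A² except A., which is kg⁻¹·m⁻²·s⁴·A².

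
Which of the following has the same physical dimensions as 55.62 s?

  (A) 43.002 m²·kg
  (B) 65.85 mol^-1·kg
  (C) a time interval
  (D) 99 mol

(C)

Reference: s.
Each option:
  (A) kg·m²
  (B) kg·mol⁻¹
  (C) [time interval] = s  ← same
  (D) mol
Only (C) matches s.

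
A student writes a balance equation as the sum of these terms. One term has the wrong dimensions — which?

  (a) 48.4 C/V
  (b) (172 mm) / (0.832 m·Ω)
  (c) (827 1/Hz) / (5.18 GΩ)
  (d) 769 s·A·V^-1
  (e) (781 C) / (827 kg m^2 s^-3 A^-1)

In SI base units:
  (a) C·V⁻¹ = s·A·(J·C⁻¹)⁻¹ = kg⁻¹·m⁻²·s⁴·A²
  (b) [m] / [kg·m³·s⁻³·A⁻²] = kg⁻¹·m⁻²·s³·A²
  (c) [s] / [kg·m²·s⁻³·A⁻²] = kg⁻¹·m⁻²·s⁴·A²
  (d) A·s·V⁻¹ = A·s·(J·C⁻¹)⁻¹ = kg⁻¹·m⁻²·s⁴·A²
  (e) [s·A] / [kg·m²·s⁻³·A⁻¹] = kg⁻¹·m⁻²·s⁴·A²
All reduce to kg⁻¹·m⁻²·s⁴·A² except (b), which is kg⁻¹·m⁻²·s³·A².

(b)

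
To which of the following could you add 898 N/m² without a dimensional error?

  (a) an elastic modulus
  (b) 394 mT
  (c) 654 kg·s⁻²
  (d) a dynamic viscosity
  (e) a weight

(a)

Reference: N·m⁻² = kg·m·s⁻²·m⁻² = kg·m⁻¹·s⁻².
Each option:
  (a) [elastic modulus] = kg·m⁻¹·s⁻²  ← same
  (b) T = Wb·m⁻² = kg·s⁻²·A⁻¹
  (c) kg·s⁻²
  (d) [dynamic viscosity] = kg·m⁻¹·s⁻¹
  (e) [weight] = kg·m·s⁻²
Only (a) matches kg·m⁻¹·s⁻².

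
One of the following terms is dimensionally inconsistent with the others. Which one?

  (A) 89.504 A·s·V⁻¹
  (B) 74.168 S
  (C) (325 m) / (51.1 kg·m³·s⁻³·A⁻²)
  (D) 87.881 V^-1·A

(A)

Dimensions:
  (A) A·s·V⁻¹ = A·s·(J·C⁻¹)⁻¹ = kg⁻¹·m⁻²·s⁴·A²
  (B) S = Ω⁻¹ = kg⁻¹·m⁻²·s³·A²
  (C) [m] / [kg·m³·s⁻³·A⁻²] = kg⁻¹·m⁻²·s³·A²
  (D) A·V⁻¹ = A·(J·C⁻¹)⁻¹ = kg⁻¹·m⁻²·s³·A²
All reduce to kg⁻¹·m⁻²·s³·A² except (A), which is kg⁻¹·m⁻²·s⁴·A².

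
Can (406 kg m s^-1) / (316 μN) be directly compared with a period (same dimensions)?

Reduce each to base SI dimensions:
  (406 kg m s^-1) / (316 μN):  [kg·m·s⁻¹] / [kg·m·s⁻²] = s
  a period:  [period] = s
Both are s, so they have the same dimensions and can be added.

Yes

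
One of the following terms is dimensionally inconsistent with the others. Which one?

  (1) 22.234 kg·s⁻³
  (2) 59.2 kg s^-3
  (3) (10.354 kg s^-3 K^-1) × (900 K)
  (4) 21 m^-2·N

In SI base units:
  (1) kg·s⁻³
  (2) kg·s⁻³
  (3) [kg·s⁻³·K⁻¹] · [K] = kg·s⁻³
  (4) N·m⁻² = kg·m·s⁻²·m⁻² = kg·m⁻¹·s⁻²
All reduce to kg·s⁻³ except (4), which is kg·m⁻¹·s⁻².

(4)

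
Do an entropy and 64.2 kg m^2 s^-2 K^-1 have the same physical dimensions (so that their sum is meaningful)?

Dimensions:
  an entropy:  [entropy] = kg·m²·s⁻²·K⁻¹
  64.2 kg m^2 s^-2 K^-1:  kg·m²·s⁻²·K⁻¹
Both are kg·m²·s⁻²·K⁻¹, so they have the same dimensions and can be added.

Yes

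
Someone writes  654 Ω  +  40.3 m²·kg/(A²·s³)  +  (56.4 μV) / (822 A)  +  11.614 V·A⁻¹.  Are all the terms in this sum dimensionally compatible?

Work out the base dimensions of each:
  654 Ω:  Ω = V·A⁻¹ = kg·m²·s⁻³·A⁻²
  40.3 m²·kg/(A²·s³):  kg·m²·s⁻³·A⁻²
  (56.4 μV) / (822 A):  [kg·m²·s⁻³·A⁻¹] / [A] = kg·m²·s⁻³·A⁻²
  11.614 V·A⁻¹:  V·A⁻¹ = J·C⁻¹·A⁻¹ = kg·m²·s⁻³·A⁻²
Every term reduces to kg·m²·s⁻³·A⁻².

Yes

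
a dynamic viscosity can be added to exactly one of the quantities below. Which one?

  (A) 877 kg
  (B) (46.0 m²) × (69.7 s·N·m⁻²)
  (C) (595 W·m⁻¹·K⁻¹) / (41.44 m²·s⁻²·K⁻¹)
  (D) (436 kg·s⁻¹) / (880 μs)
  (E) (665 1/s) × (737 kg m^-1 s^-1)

Reference: [dynamic viscosity] = kg·m⁻¹·s⁻¹.
Each option:
  (A) kg
  (B) [m²] · [kg·m⁻¹·s⁻¹] = kg·m·s⁻¹
  (C) [kg·m·s⁻³·K⁻¹] / [m²·s⁻²·K⁻¹] = kg·m⁻¹·s⁻¹  ← same
  (D) [kg·s⁻¹] / [s] = kg·s⁻²
  (E) [s⁻¹] · [kg·m⁻¹·s⁻¹] = kg·m⁻¹·s⁻²
Only (C) matches kg·m⁻¹·s⁻¹.

(C)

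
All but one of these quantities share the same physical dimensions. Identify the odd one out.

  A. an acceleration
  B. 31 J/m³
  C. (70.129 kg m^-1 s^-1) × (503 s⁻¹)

A.

In SI base units:
  A. [acceleration] = m·s⁻²
  B. J·m⁻³ = N·m·m⁻³ = kg·m⁻¹·s⁻²
  C. [kg·m⁻¹·s⁻¹] · [s⁻¹] = kg·m⁻¹·s⁻²
All reduce to kg·m⁻¹·s⁻² except A., which is m·s⁻².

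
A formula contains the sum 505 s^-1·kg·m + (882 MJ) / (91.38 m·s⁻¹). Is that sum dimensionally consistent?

In SI base units:
  505 s^-1·kg·m:  kg·m·s⁻¹
  (882 MJ) / (91.38 m·s⁻¹):  [kg·m²·s⁻²] / [m·s⁻¹] = kg·m·s⁻¹
Both are kg·m·s⁻¹, so they have the same dimensions and can be added.

Yes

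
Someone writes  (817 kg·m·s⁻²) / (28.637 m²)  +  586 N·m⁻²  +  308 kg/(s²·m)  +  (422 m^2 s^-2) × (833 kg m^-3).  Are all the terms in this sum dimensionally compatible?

Yes

Expand each in SI base units:
  (817 kg·m·s⁻²) / (28.637 m²):  [kg·m·s⁻²] / [m²] = kg·m⁻¹·s⁻²
  586 N·m⁻²:  N·m⁻² = kg·m·s⁻²·m⁻² = kg·m⁻¹·s⁻²
  308 kg/(s²·m):  kg·m⁻¹·s⁻²
  (422 m^2 s^-2) × (833 kg m^-3):  [m²·s⁻²] · [kg·m⁻³] = kg·m⁻¹·s⁻²
Every term reduces to kg·m⁻¹·s⁻².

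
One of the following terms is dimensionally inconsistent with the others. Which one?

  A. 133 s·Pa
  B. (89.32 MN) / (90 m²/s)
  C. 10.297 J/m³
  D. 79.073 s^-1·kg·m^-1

In SI base units:
  A. Pa·s = N·m⁻²·s = kg·m⁻¹·s⁻¹
  B. [kg·m·s⁻²] / [m²·s⁻¹] = kg·m⁻¹·s⁻¹
  C. J·m⁻³ = N·m·m⁻³ = kg·m⁻¹·s⁻²
  D. kg·m⁻¹·s⁻¹
All reduce to kg·m⁻¹·s⁻¹ except C., which is kg·m⁻¹·s⁻².

C.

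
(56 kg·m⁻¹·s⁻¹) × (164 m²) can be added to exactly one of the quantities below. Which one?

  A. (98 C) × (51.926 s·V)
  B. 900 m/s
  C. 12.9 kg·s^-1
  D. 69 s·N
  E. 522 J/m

D.

Reference: [kg·m⁻¹·s⁻¹] · [m²] = kg·m·s⁻¹.
Each option:
  A. [s·A] · [kg·m²·s⁻²·A⁻¹] = kg·m²·s⁻¹
  B. m·s⁻¹
  C. kg·s⁻¹
  D. N·s = kg·m·s⁻²·s = kg·m·s⁻¹  ← same
  E. J·m⁻¹ = N·m·m⁻¹ = kg·m·s⁻²
Only D. matches kg·m·s⁻¹.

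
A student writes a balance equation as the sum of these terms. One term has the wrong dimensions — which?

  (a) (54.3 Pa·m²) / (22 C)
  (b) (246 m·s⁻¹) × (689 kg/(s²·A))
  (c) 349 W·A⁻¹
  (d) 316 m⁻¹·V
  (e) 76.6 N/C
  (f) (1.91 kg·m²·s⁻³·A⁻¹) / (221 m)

(c)

Dimensions:
  (a) [kg·m·s⁻²] / [s·A] = kg·m·s⁻³·A⁻¹
  (b) [m·s⁻¹] · [kg·s⁻²·A⁻¹] = kg·m·s⁻³·A⁻¹
  (c) W·A⁻¹ = J·s⁻¹·A⁻¹ = kg·m²·s⁻³·A⁻¹
  (d) V·m⁻¹ = J·C⁻¹·m⁻¹ = kg·m·s⁻³·A⁻¹
  (e) N·C⁻¹ = kg·m·s⁻²·(s·A)⁻¹ = kg·m·s⁻³·A⁻¹
  (f) [kg·m²·s⁻³·A⁻¹] / [m] = kg·m·s⁻³·A⁻¹
All reduce to kg·m·s⁻³·A⁻¹ except (c), which is kg·m²·s⁻³·A⁻¹.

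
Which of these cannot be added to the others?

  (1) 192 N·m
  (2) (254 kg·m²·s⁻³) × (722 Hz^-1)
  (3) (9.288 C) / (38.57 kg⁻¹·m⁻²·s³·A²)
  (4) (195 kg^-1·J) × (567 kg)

Expand each in SI base units:
  (1) N·m = kg·m·s⁻²·m = kg·m²·s⁻²
  (2) [kg·m²·s⁻³] · [s] = kg·m²·s⁻²
  (3) [s·A] / [kg⁻¹·m⁻²·s³·A²] = kg·m²·s⁻²·A⁻¹
  (4) [m²·s⁻²] · [kg] = kg·m²·s⁻²
All reduce to kg·m²·s⁻² except (3), which is kg·m²·s⁻²·A⁻¹.

(3)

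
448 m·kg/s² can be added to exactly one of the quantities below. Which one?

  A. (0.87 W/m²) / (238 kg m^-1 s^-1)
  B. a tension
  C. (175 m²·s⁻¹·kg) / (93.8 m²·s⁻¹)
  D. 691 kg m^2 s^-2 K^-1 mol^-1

B.

Reference: kg·m·s⁻².
Each option:
  A. [kg·s⁻³] / [kg·m⁻¹·s⁻¹] = m·s⁻²
  B. [tension] = kg·m·s⁻²  ← same
  C. [kg·m²·s⁻¹] / [m²·s⁻¹] = kg
  D. kg·m²·s⁻²·K⁻¹·mol⁻¹
Only B. matches kg·m·s⁻².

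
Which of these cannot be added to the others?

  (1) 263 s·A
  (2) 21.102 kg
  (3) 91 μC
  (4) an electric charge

Reduce each to base SI dimensions:
  (1) A·s = s·A
  (2) kg
  (3) C = s·A
  (4) [electric charge] = s·A
All reduce to s·A except (2), which is kg.

(2)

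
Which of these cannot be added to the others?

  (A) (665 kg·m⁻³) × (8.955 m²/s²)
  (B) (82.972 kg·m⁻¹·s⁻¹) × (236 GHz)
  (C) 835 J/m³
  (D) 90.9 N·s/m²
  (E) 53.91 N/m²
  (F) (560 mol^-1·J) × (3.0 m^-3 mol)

Reduce each to base SI dimensions:
  (A) [kg·m⁻³] · [m²·s⁻²] = kg·m⁻¹·s⁻²
  (B) [kg·m⁻¹·s⁻¹] · [s⁻¹] = kg·m⁻¹·s⁻²
  (C) J·m⁻³ = N·m·m⁻³ = kg·m⁻¹·s⁻²
  (D) N·s·m⁻² = kg·m·s⁻²·s·m⁻² = kg·m⁻¹·s⁻¹
  (E) N·m⁻² = kg·m·s⁻²·m⁻² = kg·m⁻¹·s⁻²
  (F) [kg·m²·s⁻²·mol⁻¹] · [m⁻³·mol] = kg·m⁻¹·s⁻²
All reduce to kg·m⁻¹·s⁻² except (D), which is kg·m⁻¹·s⁻¹.

(D)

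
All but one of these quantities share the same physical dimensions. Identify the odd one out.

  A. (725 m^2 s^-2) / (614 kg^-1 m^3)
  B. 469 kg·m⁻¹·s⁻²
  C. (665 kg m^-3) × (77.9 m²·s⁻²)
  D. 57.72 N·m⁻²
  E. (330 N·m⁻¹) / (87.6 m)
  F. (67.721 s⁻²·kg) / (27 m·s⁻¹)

F.

Dimensions:
  A. [m²·s⁻²] / [kg⁻¹·m³] = kg·m⁻¹·s⁻²
  B. kg·m⁻¹·s⁻²
  C. [kg·m⁻³] · [m²·s⁻²] = kg·m⁻¹·s⁻²
  D. N·m⁻² = kg·m·s⁻²·m⁻² = kg·m⁻¹·s⁻²
  E. [kg·s⁻²] / [m] = kg·m⁻¹·s⁻²
  F. [kg·s⁻²] / [m·s⁻¹] = kg·m⁻¹·s⁻¹
All reduce to kg·m⁻¹·s⁻² except F., which is kg·m⁻¹·s⁻¹.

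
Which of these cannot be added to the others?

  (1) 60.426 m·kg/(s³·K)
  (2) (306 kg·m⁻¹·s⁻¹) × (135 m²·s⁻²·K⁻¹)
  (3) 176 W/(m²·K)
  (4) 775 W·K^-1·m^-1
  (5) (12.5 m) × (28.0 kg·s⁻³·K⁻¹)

(3)

Expand each in SI base units:
  (1) kg·m·s⁻³·K⁻¹
  (2) [kg·m⁻¹·s⁻¹] · [m²·s⁻²·K⁻¹] = kg·m·s⁻³·K⁻¹
  (3) W·m⁻²·K⁻¹ = J·s⁻¹·m⁻²·K⁻¹ = kg·s⁻³·K⁻¹
  (4) W·m⁻¹·K⁻¹ = J·s⁻¹·m⁻¹·K⁻¹ = kg·m·s⁻³·K⁻¹
  (5) [m] · [kg·s⁻³·K⁻¹] = kg·m·s⁻³·K⁻¹
All reduce to kg·m·s⁻³·K⁻¹ except (3), which is kg·s⁻³·K⁻¹.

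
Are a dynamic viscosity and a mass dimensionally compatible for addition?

No

Dimensions:
  a dynamic viscosity:  [dynamic viscosity] = kg·m⁻¹·s⁻¹
  a mass:  [mass] = kg
kg·m⁻¹·s⁻¹ ≠ kg, so they cannot be added.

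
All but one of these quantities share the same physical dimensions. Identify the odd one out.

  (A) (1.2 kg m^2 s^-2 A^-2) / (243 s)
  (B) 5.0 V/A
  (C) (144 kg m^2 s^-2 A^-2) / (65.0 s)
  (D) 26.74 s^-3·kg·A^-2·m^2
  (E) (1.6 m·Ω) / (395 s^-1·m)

Work out the base dimensions of each:
  (A) [kg·m²·s⁻²·A⁻²] / [s] = kg·m²·s⁻³·A⁻²
  (B) V·A⁻¹ = J·C⁻¹·A⁻¹ = kg·m²·s⁻³·A⁻²
  (C) [kg·m²·s⁻²·A⁻²] / [s] = kg·m²·s⁻³·A⁻²
  (D) kg·m²·s⁻³·A⁻²
  (E) [kg·m³·s⁻³·A⁻²] / [m·s⁻¹] = kg·m²·s⁻²·A⁻²
All reduce to kg·m²·s⁻³·A⁻² except (E), which is kg·m²·s⁻²·A⁻².

(E)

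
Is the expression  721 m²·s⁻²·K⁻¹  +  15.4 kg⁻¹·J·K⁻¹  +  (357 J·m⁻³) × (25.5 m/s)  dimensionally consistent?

Reduce each to base SI dimensions:
  721 m²·s⁻²·K⁻¹:  m²·s⁻²·K⁻¹
  15.4 kg⁻¹·J·K⁻¹:  J·kg⁻¹·K⁻¹ = N·m·kg⁻¹·K⁻¹ = m²·s⁻²·K⁻¹
  (357 J·m⁻³) × (25.5 m/s):  [kg·m⁻¹·s⁻²] · [m·s⁻¹] = kg·s⁻³
The terms do not share a single dimension (kg·s⁻³ vs m²·s⁻²·K⁻¹).

No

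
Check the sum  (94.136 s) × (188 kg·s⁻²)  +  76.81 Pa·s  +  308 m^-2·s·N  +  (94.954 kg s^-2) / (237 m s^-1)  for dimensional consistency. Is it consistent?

Expand each in SI base units:
  (94.136 s) × (188 kg·s⁻²):  [s] · [kg·s⁻²] = kg·s⁻¹
  76.81 Pa·s:  Pa·s = N·m⁻²·s = kg·m⁻¹·s⁻¹
  308 m^-2·s·N:  N·s·m⁻² = kg·m·s⁻²·s·m⁻² = kg·m⁻¹·s⁻¹
  (94.954 kg s^-2) / (237 m s^-1):  [kg·s⁻²] / [m·s⁻¹] = kg·m⁻¹·s⁻¹
The terms do not share a single dimension (kg·m⁻¹·s⁻¹ vs kg·s⁻¹).

No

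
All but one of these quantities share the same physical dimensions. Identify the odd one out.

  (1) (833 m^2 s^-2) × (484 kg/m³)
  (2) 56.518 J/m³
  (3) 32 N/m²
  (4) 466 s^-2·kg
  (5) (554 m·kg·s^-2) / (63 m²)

(4)

Reduce each to base SI dimensions:
  (1) [m²·s⁻²] · [kg·m⁻³] = kg·m⁻¹·s⁻²
  (2) J·m⁻³ = N·m·m⁻³ = kg·m⁻¹·s⁻²
  (3) N·m⁻² = kg·m·s⁻²·m⁻² = kg·m⁻¹·s⁻²
  (4) kg·s⁻²
  (5) [kg·m·s⁻²] / [m²] = kg·m⁻¹·s⁻²
All reduce to kg·m⁻¹·s⁻² except (4), which is kg·s⁻².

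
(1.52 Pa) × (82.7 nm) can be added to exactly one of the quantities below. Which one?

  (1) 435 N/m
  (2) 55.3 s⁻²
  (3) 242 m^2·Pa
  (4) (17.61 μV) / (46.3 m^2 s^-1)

Reference: [kg·m⁻¹·s⁻²] · [m] = kg·s⁻².
Each option:
  (1) N·m⁻¹ = kg·m·s⁻²·m⁻¹ = kg·s⁻²  ← same
  (2) s⁻²
  (3) Pa·m² = N·m⁻²·m² = kg·m·s⁻²
  (4) [kg·m²·s⁻³·A⁻¹] / [m²·s⁻¹] = kg·s⁻²·A⁻¹
Only (1) matches kg·s⁻².

(1)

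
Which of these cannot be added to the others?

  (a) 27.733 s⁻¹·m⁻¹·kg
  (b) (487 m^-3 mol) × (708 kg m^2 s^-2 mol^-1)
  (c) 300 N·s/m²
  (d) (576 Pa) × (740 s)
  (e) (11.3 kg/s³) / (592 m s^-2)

Expand each in SI base units:
  (a) kg·m⁻¹·s⁻¹
  (b) [m⁻³·mol] · [kg·m²·s⁻²·mol⁻¹] = kg·m⁻¹·s⁻²
  (c) N·s·m⁻² = kg·m·s⁻²·s·m⁻² = kg·m⁻¹·s⁻¹
  (d) [kg·m⁻¹·s⁻²] · [s] = kg·m⁻¹·s⁻¹
  (e) [kg·s⁻³] / [m·s⁻²] = kg·m⁻¹·s⁻¹
All reduce to kg·m⁻¹·s⁻¹ except (b), which is kg·m⁻¹·s⁻².

(b)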